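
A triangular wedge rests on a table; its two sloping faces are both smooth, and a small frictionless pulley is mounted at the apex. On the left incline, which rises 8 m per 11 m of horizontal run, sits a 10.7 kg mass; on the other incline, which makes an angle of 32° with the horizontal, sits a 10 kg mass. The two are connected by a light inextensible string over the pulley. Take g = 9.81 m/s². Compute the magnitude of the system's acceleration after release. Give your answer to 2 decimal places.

0.47 m/s²

Resolve each weight along its own incline: the 10.7 kg mass has component 10.7 × 9.81 × sin 36.03° = 61.739 N down its slope, and the 10 kg mass has 10 × 9.81 × sin 32° = 51.985 N down its slope.
The 10.7 kg side's 61.739 N exceeds the other side's 51.985 N, so that mass slides down and the 10 kg mass slides up. Taking that direction as positive, Newton's second law for the whole system gives 61.739 − 51.985 = (10.7 + 10) a, so a = 9.754 / 20.7 = 0.4712 m/s².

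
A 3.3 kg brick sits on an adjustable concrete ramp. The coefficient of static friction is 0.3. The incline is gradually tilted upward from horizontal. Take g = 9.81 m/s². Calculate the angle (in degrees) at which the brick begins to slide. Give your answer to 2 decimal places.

16.70°

At the threshold of sliding, static friction is at its maximum μ_s N and exactly balances the weight component along the incline: mg sin θ = μ_s mg cos θ.
Hence tan θ = μ_s = 0.3, so θ = arctan(0.3) = 16.6992°.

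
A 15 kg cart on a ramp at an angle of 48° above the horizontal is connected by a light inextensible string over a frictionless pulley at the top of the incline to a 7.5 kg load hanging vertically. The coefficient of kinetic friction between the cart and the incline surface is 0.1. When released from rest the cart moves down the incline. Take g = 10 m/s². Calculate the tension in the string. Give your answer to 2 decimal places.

For the cart on the incline: the weight component along the slope is m₁g sin 48° = 15 × 10 × 0.7431 = 111.465 N and the normal force is N = m₁g cos 48° = 100.370 N.
Kinetic friction opposes the cart's motion down the incline: f = μN = 0.1 × 100.370 = 10.037 N acting up the slope.
Newton's second law for the cart (down-slope positive): 111.465 − 10.037 − T = 15 a. For the hanging load (upward positive): T − 7.5 × 10 = 7.5 a.
Adding the two equations eliminates T: 26.428 = 22.5 a, so a = 1.1746 m/s².
Then from the hanging load's equation, T = 7.5 × (10 + 1.1746) = 83.809 N.

83.81 N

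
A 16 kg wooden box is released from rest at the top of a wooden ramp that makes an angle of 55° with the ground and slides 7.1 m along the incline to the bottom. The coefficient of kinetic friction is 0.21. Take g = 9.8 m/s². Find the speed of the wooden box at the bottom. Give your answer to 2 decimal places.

The weight component along the incline is mg sin 55° = 128.443 N and the normal force is N = mg cos 55° = 89.937 N.
Friction up the slope is f = μN = 0.21 × 89.937 = 18.887 N, so the net downslope force is 128.443 − 18.887 = 109.556 N and a = 109.556 / 16 = 6.8472 m/s².
Starting from rest over a distance of 7.1 m, v² = 2aL = 2 × 6.8472 × 7.1 = 97.2302, so v = 9.8605 m/s.

9.86 m/s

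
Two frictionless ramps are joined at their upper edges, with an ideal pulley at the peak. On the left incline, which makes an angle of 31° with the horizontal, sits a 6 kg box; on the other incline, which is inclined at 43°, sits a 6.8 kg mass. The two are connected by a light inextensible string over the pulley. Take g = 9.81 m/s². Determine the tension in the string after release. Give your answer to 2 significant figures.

37 N

Resolve each weight along its own incline: the 6 kg mass has component 6 × 9.81 × sin 31° = 30.315 N down its slope, and the 6.8 kg mass has 6.8 × 9.81 × sin 43° = 45.495 N down its slope.
The 6.8 kg side's 45.495 N exceeds the other side's 30.315 N, so that mass slides down and the 6 kg mass slides up. Taking that direction as positive, Newton's second law for the whole system gives 45.495 − 30.315 = (6 + 6.8) a, so a = 15.180 / 12.8 = 1.1859 m/s².
For the 6 kg mass (up-slope positive): T − 30.315 = 6 × 1.1859, so T = 37.430 N.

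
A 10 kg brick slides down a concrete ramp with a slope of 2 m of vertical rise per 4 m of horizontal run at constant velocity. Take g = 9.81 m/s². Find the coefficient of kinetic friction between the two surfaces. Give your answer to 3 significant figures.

0.500

At constant velocity the net force along the incline is zero: mg sin 26.57° = μ mg cos 26.57°.
So μ = tan 26.57° = 0.4472 / 0.8944 = 0.5000.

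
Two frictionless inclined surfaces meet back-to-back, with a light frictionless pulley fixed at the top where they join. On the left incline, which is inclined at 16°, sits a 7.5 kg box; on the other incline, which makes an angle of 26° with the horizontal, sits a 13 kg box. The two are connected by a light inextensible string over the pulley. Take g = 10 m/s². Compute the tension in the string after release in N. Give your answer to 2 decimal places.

Resolve each weight along its own incline: the 7.5 kg mass has component 7.5 × 10 × sin 16° = 20.673 N down its slope, and the 13 kg mass has 13 × 10 × sin 26° = 56.988 N down its slope.
The 13 kg side's 56.988 N exceeds the other side's 20.673 N, so that mass slides down and the 7.5 kg mass slides up. Taking that direction as positive, Newton's second law for the whole system gives 56.988 − 20.673 = (7.5 + 13) a, so a = 36.315 / 20.5 = 1.7715 m/s².
For the 7.5 kg mass (up-slope positive): T − 20.673 = 7.5 × 1.7715, so T = 33.959 N.

33.96 N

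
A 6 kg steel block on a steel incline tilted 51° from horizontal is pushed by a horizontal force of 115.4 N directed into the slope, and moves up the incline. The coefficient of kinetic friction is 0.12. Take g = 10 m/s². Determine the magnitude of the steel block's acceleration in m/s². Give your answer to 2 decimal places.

1.78 m/s²

The horizontal push has components F cos 51° = 115.4 × 0.6293 = 72.621 N up the incline and F sin 51° = 115.4 × 0.7771 = 89.677 N pressing into the surface.
The normal force is therefore N = mg cos 51° + F sin 51° = 37.758 + 89.677 = 127.435 N, and kinetic friction down the slope is μN = 0.12 × 127.435 = 15.292 N.
Along the incline: F cos 51° − mg sin 51° − μN = ma, so 72.621 − 46.626 − 15.292 = 6 a, giving a = 1.7838 m/s².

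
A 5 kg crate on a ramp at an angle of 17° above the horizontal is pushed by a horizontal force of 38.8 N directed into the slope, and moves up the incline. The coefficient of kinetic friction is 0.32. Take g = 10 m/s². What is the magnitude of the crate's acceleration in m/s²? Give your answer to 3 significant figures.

0.711 m/s²

The horizontal push has components F cos 17° = 38.8 × 0.9563 = 37.104 N up the incline and F sin 17° = 38.8 × 0.2924 = 11.345 N pressing into the surface.
The normal force is therefore N = mg cos 17° + F sin 17° = 47.815 + 11.345 = 59.160 N, and kinetic friction down the slope is μN = 0.32 × 59.160 = 18.931 N.
Along the incline: F cos 17° − mg sin 17° − μN = ma, so 37.104 − 14.620 − 18.931 = 5 a, giving a = 0.7106 m/s².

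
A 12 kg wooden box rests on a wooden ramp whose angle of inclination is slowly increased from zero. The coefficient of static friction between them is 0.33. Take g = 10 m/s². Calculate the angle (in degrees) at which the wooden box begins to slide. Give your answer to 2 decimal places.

At the threshold of sliding, static friction is at its maximum μ_s N and exactly balances the weight component along the incline: mg sin θ = μ_s mg cos θ.
Hence tan θ = μ_s = 0.33, so θ = arctan(0.33) = 18.2629°.

18.26°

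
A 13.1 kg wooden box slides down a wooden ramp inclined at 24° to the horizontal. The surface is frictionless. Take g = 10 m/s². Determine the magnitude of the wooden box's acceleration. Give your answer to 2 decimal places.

4.07 m/s²

Resolving the weight along the incline: the component pulling the wooden box down the slope is mg sin 24° = 13.1 × 10 × 0.4067 = 53.278 N, and the normal force is N = mg cos 24° = 13.1 × 10 × 0.9135 = 119.668 N.
With no friction the net force along the incline is 53.278 N, so a = g sin 24° = 53.278 / 13.1 = 4.0670 m/s².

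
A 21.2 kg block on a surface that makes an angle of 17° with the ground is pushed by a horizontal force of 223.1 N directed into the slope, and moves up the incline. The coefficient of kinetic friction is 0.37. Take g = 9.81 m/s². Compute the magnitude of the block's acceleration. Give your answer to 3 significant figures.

2.59 m/s²

The horizontal push has components F cos 17° = 223.1 × 0.9563 = 213.351 N up the incline and F sin 17° = 223.1 × 0.2924 = 65.234 N pressing into the surface.
The normal force is therefore N = mg cos 17° + F sin 17° = 198.884 + 65.234 = 264.118 N, and kinetic friction down the slope is μN = 0.37 × 264.118 = 97.724 N.
Along the incline: F cos 17° − mg sin 17° − μN = ma, so 213.351 − 60.811 − 97.724 = 21.2 a, giving a = 2.5857 m/s².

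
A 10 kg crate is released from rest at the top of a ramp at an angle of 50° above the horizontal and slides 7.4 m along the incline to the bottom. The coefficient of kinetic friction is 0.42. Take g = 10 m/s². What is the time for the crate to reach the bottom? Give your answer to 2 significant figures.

The weight component along the incline is mg sin 50° = 76.604 N and the normal force is N = mg cos 50° = 64.279 N.
Friction up the slope is f = μN = 0.42 × 64.279 = 26.997 N, so the net downslope force is 76.604 − 26.997 = 49.607 N and a = 49.607 / 10 = 4.9607 m/s².
Starting from rest, L = ½at², so t = √(2L/a) = √(2 × 7.4 / 4.9607) = 1.7273 s.

1.7 s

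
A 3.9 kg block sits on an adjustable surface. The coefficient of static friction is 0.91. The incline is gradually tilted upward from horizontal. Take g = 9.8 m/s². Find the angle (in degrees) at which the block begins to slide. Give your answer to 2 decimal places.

42.30°

At the threshold of sliding, static friction is at its maximum μ_s N and exactly balances the weight component along the incline: mg sin θ = μ_s mg cos θ.
Hence tan θ = μ_s = 0.91, so θ = arctan(0.91) = 42.3022°.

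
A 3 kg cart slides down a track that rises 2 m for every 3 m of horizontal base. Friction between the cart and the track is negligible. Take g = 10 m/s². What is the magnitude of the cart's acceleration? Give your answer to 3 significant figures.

5.55 m/s²

Resolving the weight along the incline: the component pulling the cart down the slope is mg sin 33.69° = 3 × 10 × 0.5547 = 16.641 N, and the normal force is N = mg cos 33.69° = 3 × 10 × 0.8321 = 24.963 N.
With no friction the net force along the incline is 16.641 N, so a = g sin 33.69° = 16.641 / 3 = 5.5470 m/s².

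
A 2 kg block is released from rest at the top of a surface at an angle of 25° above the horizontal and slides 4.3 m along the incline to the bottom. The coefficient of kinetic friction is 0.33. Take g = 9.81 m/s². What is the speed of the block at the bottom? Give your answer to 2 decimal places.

3.23 m/s

The weight component along the incline is mg sin 25° = 8.292 N and the normal force is N = mg cos 25° = 17.782 N.
Friction up the slope is f = μN = 0.33 × 17.782 = 5.868 N, so the net downslope force is 8.292 − 5.868 = 2.424 N and a = 2.424 / 2 = 1.2120 m/s².
Starting from rest over a distance of 4.3 m, v² = 2aL = 2 × 1.2120 × 4.3 = 10.4232, so v = 3.2285 m/s.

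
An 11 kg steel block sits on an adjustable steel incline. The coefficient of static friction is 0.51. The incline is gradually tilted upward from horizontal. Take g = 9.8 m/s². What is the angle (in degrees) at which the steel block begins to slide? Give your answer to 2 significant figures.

27°

At the threshold of sliding, static friction is at its maximum μ_s N and exactly balances the weight component along the incline: mg sin θ = μ_s mg cos θ.
Hence tan θ = μ_s = 0.51, so θ = arctan(0.51) = 27.0216°.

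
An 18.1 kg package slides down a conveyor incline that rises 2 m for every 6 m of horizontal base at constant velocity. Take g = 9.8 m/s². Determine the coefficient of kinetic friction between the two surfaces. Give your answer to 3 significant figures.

0.333

At constant velocity the net force along the incline is zero: mg sin 18.43° = μ mg cos 18.43°.
So μ = tan 18.43° = 0.3162 / 0.9487 = 0.3333.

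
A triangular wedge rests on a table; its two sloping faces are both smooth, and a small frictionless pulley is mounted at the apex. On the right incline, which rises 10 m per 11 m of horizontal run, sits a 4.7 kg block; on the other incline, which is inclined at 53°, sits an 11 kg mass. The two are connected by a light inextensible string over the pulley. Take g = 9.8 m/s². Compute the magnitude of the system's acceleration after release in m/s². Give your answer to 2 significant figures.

3.5 m/s²

Resolve each weight along its own incline: the 4.7 kg mass has component 4.7 × 9.8 × sin 42.27° = 30.983 N down its slope, and the 11 kg mass has 11 × 9.8 × sin 53° = 86.093 N down its slope.
The 11 kg side's 86.093 N exceeds the other side's 30.983 N, so that mass slides down and the 4.7 kg mass slides up. Taking that direction as positive, Newton's second law for the whole system gives 86.093 − 30.983 = (4.7 + 11) a, so a = 55.110 / 15.7 = 3.5102 m/s².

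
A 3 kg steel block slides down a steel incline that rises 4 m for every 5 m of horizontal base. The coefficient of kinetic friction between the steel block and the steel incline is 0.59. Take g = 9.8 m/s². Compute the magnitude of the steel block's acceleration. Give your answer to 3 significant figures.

1.61 m/s²

Resolving the weight along the incline: the component pulling the steel block down the slope is mg sin 38.66° = 3 × 9.8 × 0.6247 = 18.366 N, and the normal force is N = mg cos 38.66° = 3 × 9.8 × 0.7809 = 22.958 N.
Kinetic friction acts up the slope with magnitude f = μN = 0.59 × 22.958 = 13.545 N.
Net force along the incline is 18.366 − 13.545 = 4.821 N, so a = 4.821 / 3 = 1.6070 m/s².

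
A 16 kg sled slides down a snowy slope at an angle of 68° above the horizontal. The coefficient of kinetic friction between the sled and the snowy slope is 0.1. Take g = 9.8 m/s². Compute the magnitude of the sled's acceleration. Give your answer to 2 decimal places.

8.72 m/s²

Resolving the weight along the incline: the component pulling the sled down the slope is mg sin 68° = 16 × 9.8 × 0.9272 = 145.385 N, and the normal force is N = mg cos 68° = 16 × 9.8 × 0.3746 = 58.737 N.
Kinetic friction acts up the slope with magnitude f = μN = 0.1 × 58.737 = 5.874 N.
Net force along the incline is 145.385 − 5.874 = 139.511 N, so a = 139.511 / 16 = 8.7194 m/s².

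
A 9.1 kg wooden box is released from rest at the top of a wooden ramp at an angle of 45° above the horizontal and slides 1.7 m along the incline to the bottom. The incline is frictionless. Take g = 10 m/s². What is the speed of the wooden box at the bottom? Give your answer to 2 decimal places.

4.90 m/s

The weight component along the incline is mg sin 45° = 64.347 N and the normal force is N = mg cos 45° = 64.347 N.
With no friction, a = g sin 45° = 7.0711 m/s².
Starting from rest over a distance of 1.7 m, v² = 2aL = 2 × 7.0711 × 1.7 = 24.0417, so v = 4.9032 m/s.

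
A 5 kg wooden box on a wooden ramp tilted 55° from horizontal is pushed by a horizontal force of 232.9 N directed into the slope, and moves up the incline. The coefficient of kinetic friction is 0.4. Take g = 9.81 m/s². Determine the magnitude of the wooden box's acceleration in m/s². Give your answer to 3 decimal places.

1.168 m/s²

The horizontal push has components F cos 55° = 232.9 × 0.5736 = 133.591 N up the incline and F sin 55° = 232.9 × 0.8192 = 190.792 N pressing into the surface.
The normal force is therefore N = mg cos 55° + F sin 55° = 28.135 + 190.792 = 218.927 N, and kinetic friction down the slope is μN = 0.4 × 218.927 = 87.571 N.
Along the incline: F cos 55° − mg sin 55° − μN = ma, so 133.591 − 40.182 − 87.571 = 5 a, giving a = 1.1676 m/s².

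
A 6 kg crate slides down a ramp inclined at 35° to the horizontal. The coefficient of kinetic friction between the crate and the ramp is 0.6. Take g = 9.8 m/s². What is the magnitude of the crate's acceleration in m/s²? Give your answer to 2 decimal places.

0.80 m/s²

Resolving the weight along the incline: the component pulling the crate down the slope is mg sin 35° = 6 × 9.8 × 0.5736 = 33.728 N, and the normal force is N = mg cos 35° = 6 × 9.8 × 0.8192 = 48.169 N.
Kinetic friction acts up the slope with magnitude f = μN = 0.6 × 48.169 = 28.901 N.
Net force along the incline is 33.728 − 28.901 = 4.827 N, so a = 4.827 / 6 = 0.8045 m/s².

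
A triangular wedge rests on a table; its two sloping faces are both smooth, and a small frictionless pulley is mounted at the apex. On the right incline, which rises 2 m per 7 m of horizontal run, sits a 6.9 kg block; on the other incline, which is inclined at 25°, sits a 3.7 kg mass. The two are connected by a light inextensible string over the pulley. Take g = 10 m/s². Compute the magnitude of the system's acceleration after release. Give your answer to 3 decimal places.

0.313 m/s²

Resolve each weight along its own incline: the 6.9 kg mass has component 6.9 × 10 × sin 15.95° = 18.956 N down its slope, and the 3.7 kg mass has 3.7 × 10 × sin 25° = 15.637 N down its slope.
The 6.9 kg side's 18.956 N exceeds the other side's 15.637 N, so that mass slides down and the 3.7 kg mass slides up. Taking that direction as positive, Newton's second law for the whole system gives 18.956 − 15.637 = (6.9 + 3.7) a, so a = 3.319 / 10.6 = 0.3131 m/s².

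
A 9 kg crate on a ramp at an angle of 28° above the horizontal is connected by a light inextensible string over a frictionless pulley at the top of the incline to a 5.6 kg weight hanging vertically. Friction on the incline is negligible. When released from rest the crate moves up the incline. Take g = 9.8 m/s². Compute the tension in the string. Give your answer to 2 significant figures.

50 N

For the crate on the incline: the weight component along the slope is m₁g sin 28° = 9 × 9.8 × 0.4695 = 41.410 N and the normal force is N = m₁g cos 28° = 77.876 N.
Newton's second law for the crate (up-slope positive): T − 41.410 = 9 a. For the hanging weight (downward positive): 5.6 × 9.8 − T = 5.6 a.
Adding the two equations eliminates T: 13.470 = 14.6 a, so a = 0.9226 m/s².
Then from the hanging weight's equation, T = 5.6 × (9.8 − 0.9226) = 49.713 N.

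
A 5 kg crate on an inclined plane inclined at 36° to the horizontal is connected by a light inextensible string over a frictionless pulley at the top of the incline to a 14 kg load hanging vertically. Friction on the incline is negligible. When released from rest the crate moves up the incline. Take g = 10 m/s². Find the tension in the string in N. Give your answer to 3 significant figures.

58.5 N

For the crate on the incline: the weight component along the slope is m₁g sin 36° = 5 × 10 × 0.5878 = 29.390 N and the normal force is N = m₁g cos 36° = 40.451 N.
Newton's second law for the crate (up-slope positive): T − 29.390 = 5 a. For the hanging load (downward positive): 14 × 10 − T = 14 a.
Adding the two equations eliminates T: 110.610 = 19 a, so a = 5.8216 m/s².
Then from the hanging load's equation, T = 14 × (10 − 5.8216) = 58.498 N.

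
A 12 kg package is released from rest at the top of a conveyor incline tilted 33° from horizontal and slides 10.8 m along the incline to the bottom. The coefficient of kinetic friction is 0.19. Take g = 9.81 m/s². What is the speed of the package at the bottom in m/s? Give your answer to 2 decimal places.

The weight component along the incline is mg sin 33° = 64.115 N and the normal force is N = mg cos 33° = 98.728 N.
Friction up the slope is f = μN = 0.19 × 98.728 = 18.758 N, so the net downslope force is 64.115 − 18.758 = 45.357 N and a = 45.357 / 12 = 3.7797 m/s².
Starting from rest over a distance of 10.8 m, v² = 2aL = 2 × 3.7797 × 10.8 = 81.6415, so v = 9.0356 m/s.

9.04 m/s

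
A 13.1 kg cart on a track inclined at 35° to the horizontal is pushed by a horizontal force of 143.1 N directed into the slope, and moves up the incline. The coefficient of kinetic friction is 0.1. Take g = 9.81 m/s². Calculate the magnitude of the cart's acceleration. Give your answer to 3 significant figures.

1.89 m/s²

The horizontal push has components F cos 35° = 143.1 × 0.8192 = 117.228 N up the incline and F sin 35° = 143.1 × 0.5736 = 82.082 N pressing into the surface.
The normal force is therefore N = mg cos 35° + F sin 35° = 105.276 + 82.082 = 187.358 N, and kinetic friction down the slope is μN = 0.1 × 187.358 = 18.736 N.
Along the incline: F cos 35° − mg sin 35° − μN = ma, so 117.228 − 73.714 − 18.736 = 13.1 a, giving a = 1.8915 m/s².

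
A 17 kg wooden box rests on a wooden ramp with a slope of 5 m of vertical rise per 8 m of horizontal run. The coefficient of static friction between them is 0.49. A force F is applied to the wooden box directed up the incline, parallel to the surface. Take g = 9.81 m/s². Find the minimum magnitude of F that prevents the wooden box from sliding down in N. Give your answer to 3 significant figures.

The normal force is N = mg cos 32.01° = 141.421 N. With F at its minimum the wooden box is on the verge of sliding down, so static friction is at its maximum μ_s N = 0.49 × 141.421 = 69.296 N and acts up the slope.
Equilibrium along the incline: F + μ_s N = mg sin 32.01°, so F = 88.388 − 69.296 = 19.092 N.

19.1 N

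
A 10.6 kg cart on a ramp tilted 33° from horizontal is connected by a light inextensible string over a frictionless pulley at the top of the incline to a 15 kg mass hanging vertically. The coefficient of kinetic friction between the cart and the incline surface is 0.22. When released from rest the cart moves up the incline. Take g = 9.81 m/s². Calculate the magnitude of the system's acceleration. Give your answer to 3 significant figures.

2.79 m/s²

For the cart on the incline: the weight component along the slope is m₁g sin 33° = 10.6 × 9.81 × 0.5446 = 56.631 N and the normal force is N = m₁g cos 33° = 87.210 N.
Kinetic friction opposes the cart's motion up the incline: f = μN = 0.22 × 87.210 = 19.186 N acting down the slope.
Newton's second law for the cart (up-slope positive): T − 56.631 − 19.186 = 10.6 a. For the hanging mass (downward positive): 15 × 9.81 − T = 15 a.
Adding the two equations eliminates T: 71.333 = 25.6 a, so a = 2.7864 m/s².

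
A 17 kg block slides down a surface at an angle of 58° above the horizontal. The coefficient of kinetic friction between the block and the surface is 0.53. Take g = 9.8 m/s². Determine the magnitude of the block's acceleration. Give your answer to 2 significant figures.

Resolving the weight along the incline: the component pulling the block down the slope is mg sin 58° = 17 × 9.8 × 0.8480 = 141.277 N, and the normal force is N = mg cos 58° = 17 × 9.8 × 0.5299 = 88.281 N.
Kinetic friction acts up the slope with magnitude f = μN = 0.53 × 88.281 = 46.789 N.
Net force along the incline is 141.277 − 46.789 = 94.488 N, so a = 94.488 / 17 = 5.5581 m/s².

5.6 m/s²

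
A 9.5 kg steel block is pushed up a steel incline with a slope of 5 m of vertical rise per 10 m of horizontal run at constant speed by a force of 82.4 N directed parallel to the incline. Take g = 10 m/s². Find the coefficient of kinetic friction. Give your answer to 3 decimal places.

At constant speed ΣF = 0 along the incline. The applied 82.4 N acts up the slope; the weight component mg sin 26.57° = 42.485 N and kinetic friction μN both act down the slope.
So 82.4 = 42.485 + μ × 84.971, giving μ = (82.4 − 42.485) / 84.971 = 0.4697.

0.470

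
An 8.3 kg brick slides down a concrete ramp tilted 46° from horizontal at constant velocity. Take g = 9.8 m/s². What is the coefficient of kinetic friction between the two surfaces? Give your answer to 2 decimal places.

At constant velocity the net force along the incline is zero: mg sin 46° = μ mg cos 46°.
So μ = tan 46° = 0.7193 / 0.6947 = 1.0354.

1.04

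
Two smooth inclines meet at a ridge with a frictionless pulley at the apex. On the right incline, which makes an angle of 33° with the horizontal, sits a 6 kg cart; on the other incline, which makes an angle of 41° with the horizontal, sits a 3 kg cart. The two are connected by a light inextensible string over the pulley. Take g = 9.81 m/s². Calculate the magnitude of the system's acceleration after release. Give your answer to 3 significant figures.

Resolve each weight along its own incline: the 6 kg mass has component 6 × 9.81 × sin 33° = 32.057 N down its slope, and the 3 kg mass has 3 × 9.81 × sin 41° = 19.308 N down its slope.
The 6 kg side's 32.057 N exceeds the other side's 19.308 N, so that mass slides down and the 3 kg mass slides up. Taking that direction as positive, Newton's second law for the whole system gives 32.057 − 19.308 = (6 + 3) a, so a = 12.749 / 9 = 1.4166 m/s².

1.42 m/s²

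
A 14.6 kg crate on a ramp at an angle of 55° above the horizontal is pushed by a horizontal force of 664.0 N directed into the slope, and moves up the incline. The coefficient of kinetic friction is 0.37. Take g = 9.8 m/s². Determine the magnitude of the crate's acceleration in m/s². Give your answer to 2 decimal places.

The horizontal push has components F cos 55° = 664.0 × 0.5736 = 380.870 N up the incline and F sin 55° = 664.0 × 0.8192 = 543.949 N pressing into the surface.
The normal force is therefore N = mg cos 55° + F sin 55° = 82.071 + 543.949 = 626.020 N, and kinetic friction down the slope is μN = 0.37 × 626.020 = 231.627 N.
Along the incline: F cos 55° − mg sin 55° − μN = ma, so 380.870 − 117.211 − 231.627 = 14.6 a, giving a = 2.1940 m/s².

2.19 m/s²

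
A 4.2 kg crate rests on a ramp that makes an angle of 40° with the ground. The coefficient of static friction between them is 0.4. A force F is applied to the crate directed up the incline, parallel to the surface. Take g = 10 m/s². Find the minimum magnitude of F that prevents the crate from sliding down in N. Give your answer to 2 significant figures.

14 N

The normal force is N = mg cos 40° = 32.174 N. With F at its minimum the crate is on the verge of sliding down, so static friction is at its maximum μ_s N = 0.4 × 32.174 = 12.870 N and acts up the slope.
Equilibrium along the incline: F + μ_s N = mg sin 40°, so F = 26.997 − 12.870 = 14.127 N.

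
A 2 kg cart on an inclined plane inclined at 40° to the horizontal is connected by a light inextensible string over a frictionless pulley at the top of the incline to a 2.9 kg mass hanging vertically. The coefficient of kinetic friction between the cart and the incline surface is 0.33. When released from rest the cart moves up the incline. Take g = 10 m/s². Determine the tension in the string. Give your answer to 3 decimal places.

22.438 N

For the cart on the incline: the weight component along the slope is m₁g sin 40° = 2 × 10 × 0.6428 = 12.856 N and the normal force is N = m₁g cos 40° = 15.321 N.
Kinetic friction opposes the cart's motion up the incline: f = μN = 0.33 × 15.321 = 5.056 N acting down the slope.
Newton's second law for the cart (up-slope positive): T − 12.856 − 5.056 = 2 a. For the hanging mass (downward positive): 2.9 × 10 − T = 2.9 a.
Adding the two equations eliminates T: 11.088 = 4.9 a, so a = 2.2629 m/s².
Then from the hanging mass's equation, T = 2.9 × (10 − 2.2629) = 22.438 N.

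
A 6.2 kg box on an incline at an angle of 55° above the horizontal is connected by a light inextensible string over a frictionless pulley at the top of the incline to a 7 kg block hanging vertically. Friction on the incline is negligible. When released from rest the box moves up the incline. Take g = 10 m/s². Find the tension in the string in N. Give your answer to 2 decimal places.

59.81 N

For the box on the incline: the weight component along the slope is m₁g sin 55° = 6.2 × 10 × 0.8192 = 50.790 N and the normal force is N = m₁g cos 55° = 35.562 N.
Newton's second law for the box (up-slope positive): T − 50.790 = 6.2 a. For the hanging block (downward positive): 7 × 10 − T = 7 a.
Adding the two equations eliminates T: 19.210 = 13.2 a, so a = 1.4553 m/s².
Then from the hanging block's equation, T = 7 × (10 − 1.4553) = 59.813 N.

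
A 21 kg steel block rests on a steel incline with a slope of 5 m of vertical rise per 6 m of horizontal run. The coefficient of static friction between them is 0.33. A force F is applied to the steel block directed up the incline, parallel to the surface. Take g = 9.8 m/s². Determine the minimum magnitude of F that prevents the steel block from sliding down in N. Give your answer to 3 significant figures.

79.6 N

The normal force is N = mg cos 39.81° = 158.100 N. With F at its minimum the steel block is on the verge of sliding down, so static friction is at its maximum μ_s N = 0.33 × 158.100 = 52.173 N and acts up the slope.
Equilibrium along the incline: F + μ_s N = mg sin 39.81°, so F = 131.750 − 52.173 = 79.577 N.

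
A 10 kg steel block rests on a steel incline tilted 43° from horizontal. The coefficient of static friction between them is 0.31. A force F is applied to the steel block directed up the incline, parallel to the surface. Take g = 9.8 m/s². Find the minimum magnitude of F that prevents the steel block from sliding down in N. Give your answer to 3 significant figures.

44.6 N

The normal force is N = mg cos 43° = 71.673 N. With F at its minimum the steel block is on the verge of sliding down, so static friction is at its maximum μ_s N = 0.31 × 71.673 = 22.219 N and acts up the slope.
Equilibrium along the incline: F + μ_s N = mg sin 43°, so F = 66.836 − 22.219 = 44.617 N.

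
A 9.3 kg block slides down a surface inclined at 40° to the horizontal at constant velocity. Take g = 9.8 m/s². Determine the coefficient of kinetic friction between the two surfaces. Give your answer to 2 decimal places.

At constant velocity the net force along the incline is zero: mg sin 40° = μ mg cos 40°.
So μ = tan 40° = 0.6428 / 0.7660 = 0.8392.

0.84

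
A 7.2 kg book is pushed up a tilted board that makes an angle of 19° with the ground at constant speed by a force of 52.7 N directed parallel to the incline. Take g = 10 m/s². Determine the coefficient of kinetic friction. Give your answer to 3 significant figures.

0.430

At constant speed ΣF = 0 along the incline. The applied 52.7 N acts up the slope; the weight component mg sin 19° = 23.441 N and kinetic friction μN both act down the slope.
So 52.7 = 23.441 + μ × 68.077, giving μ = (52.7 − 23.441) / 68.077 = 0.4298.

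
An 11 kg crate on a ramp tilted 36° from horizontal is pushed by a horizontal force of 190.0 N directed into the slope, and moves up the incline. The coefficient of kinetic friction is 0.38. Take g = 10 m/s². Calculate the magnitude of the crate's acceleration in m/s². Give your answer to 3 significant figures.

1.16 m/s²

The horizontal push has components F cos 36° = 190.0 × 0.8090 = 153.710 N up the incline and F sin 36° = 190.0 × 0.5878 = 111.682 N pressing into the surface.
The normal force is therefore N = mg cos 36° + F sin 36° = 88.990 + 111.682 = 200.672 N, and kinetic friction down the slope is μN = 0.38 × 200.672 = 76.255 N.
Along the incline: F cos 36° − mg sin 36° − μN = ma, so 153.710 − 64.658 − 76.255 = 11 a, giving a = 1.1634 m/s².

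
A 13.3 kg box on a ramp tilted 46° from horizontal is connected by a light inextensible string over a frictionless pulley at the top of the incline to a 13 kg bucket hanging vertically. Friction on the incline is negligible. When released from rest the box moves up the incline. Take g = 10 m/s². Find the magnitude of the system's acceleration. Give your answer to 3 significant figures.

For the box on the incline: the weight component along the slope is m₁g sin 46° = 13.3 × 10 × 0.7193 = 95.667 N and the normal force is N = m₁g cos 46° = 92.390 N.
Newton's second law for the box (up-slope positive): T − 95.667 = 13.3 a. For the hanging bucket (downward positive): 13 × 10 − T = 13 a.
Adding the two equations eliminates T: 34.333 = 26.3 a, so a = 1.3054 m/s².

1.31 m/s²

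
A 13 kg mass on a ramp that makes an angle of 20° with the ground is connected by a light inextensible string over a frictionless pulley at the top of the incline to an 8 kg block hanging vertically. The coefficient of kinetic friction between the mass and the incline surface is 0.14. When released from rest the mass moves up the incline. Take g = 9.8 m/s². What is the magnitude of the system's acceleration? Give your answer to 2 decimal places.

For the mass on the incline: the weight component along the slope is m₁g sin 20° = 13 × 9.8 × 0.3420 = 43.571 N and the normal force is N = m₁g cos 20° = 119.717 N.
Kinetic friction opposes the mass's motion up the incline: f = μN = 0.14 × 119.717 = 16.760 N acting down the slope.
Newton's second law for the mass (up-slope positive): T − 43.571 − 16.760 = 13 a. For the hanging block (downward positive): 8 × 9.8 − T = 8 a.
Adding the two equations eliminates T: 18.069 = 21 a, so a = 0.8604 m/s².

0.86 m/s²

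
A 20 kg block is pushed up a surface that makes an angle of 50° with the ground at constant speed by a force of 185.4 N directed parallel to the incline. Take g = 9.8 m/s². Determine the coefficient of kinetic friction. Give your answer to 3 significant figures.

At constant speed ΣF = 0 along the incline. The applied 185.4 N acts up the slope; the weight component mg sin 50° = 150.145 N and kinetic friction μN both act down the slope.
So 185.4 = 150.145 + μ × 125.986, giving μ = (185.4 − 150.145) / 125.986 = 0.2798.

0.280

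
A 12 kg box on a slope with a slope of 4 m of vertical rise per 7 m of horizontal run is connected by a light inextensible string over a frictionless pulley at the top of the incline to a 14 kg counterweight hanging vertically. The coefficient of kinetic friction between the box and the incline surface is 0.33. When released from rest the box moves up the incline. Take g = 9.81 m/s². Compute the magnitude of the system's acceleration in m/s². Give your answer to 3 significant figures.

1.74 m/s²

For the box on the incline: the weight component along the slope is m₁g sin 29.74° = 12 × 9.81 × 0.4961 = 58.401 N and the normal force is N = m₁g cos 29.74° = 102.210 N.
Kinetic friction opposes the box's motion up the incline: f = μN = 0.33 × 102.210 = 33.729 N acting down the slope.
Newton's second law for the box (up-slope positive): T − 58.401 − 33.729 = 12 a. For the hanging counterweight (downward positive): 14 × 9.81 − T = 14 a.
Adding the two equations eliminates T: 45.210 = 26 a, so a = 1.7388 m/s².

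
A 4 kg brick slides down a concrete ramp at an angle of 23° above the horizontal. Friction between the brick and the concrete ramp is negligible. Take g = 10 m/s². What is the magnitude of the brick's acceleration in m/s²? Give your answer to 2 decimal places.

Resolving the weight along the incline: the component pulling the brick down the slope is mg sin 23° = 4 × 10 × 0.3907 = 15.628 N, and the normal force is N = mg cos 23° = 4 × 10 × 0.9205 = 36.820 N.
With no friction the net force along the incline is 15.628 N, so a = g sin 23° = 15.628 / 4 = 3.9070 m/s².

3.91 m/s²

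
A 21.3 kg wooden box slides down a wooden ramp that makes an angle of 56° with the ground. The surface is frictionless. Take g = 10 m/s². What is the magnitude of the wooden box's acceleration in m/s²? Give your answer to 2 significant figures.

Resolving the weight along the incline: the component pulling the wooden box down the slope is mg sin 56° = 21.3 × 10 × 0.8290 = 176.577 N, and the normal force is N = mg cos 56° = 21.3 × 10 × 0.5592 = 119.110 N.
With no friction the net force along the incline is 176.577 N, so a = g sin 56° = 176.577 / 21.3 = 8.2900 m/s².

8.3 m/s²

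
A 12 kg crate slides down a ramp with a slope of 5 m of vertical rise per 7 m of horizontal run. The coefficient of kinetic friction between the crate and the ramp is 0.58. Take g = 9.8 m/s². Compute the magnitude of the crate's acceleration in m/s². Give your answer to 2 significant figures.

1.1 m/s²

Resolving the weight along the incline: the component pulling the crate down the slope is mg sin 35.54° = 12 × 9.8 × 0.5812 = 68.349 N, and the normal force is N = mg cos 35.54° = 12 × 9.8 × 0.8137 = 95.691 N.
Kinetic friction acts up the slope with magnitude f = μN = 0.58 × 95.691 = 55.501 N.
Net force along the incline is 68.349 − 55.501 = 12.848 N, so a = 12.848 / 12 = 1.0707 m/s².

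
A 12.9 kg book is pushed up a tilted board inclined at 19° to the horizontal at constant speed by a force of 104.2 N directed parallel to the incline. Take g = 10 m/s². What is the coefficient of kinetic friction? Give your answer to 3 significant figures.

At constant speed ΣF = 0 along the incline. The applied 104.2 N acts up the slope; the weight component mg sin 19° = 41.998 N and kinetic friction μN both act down the slope.
So 104.2 = 41.998 + μ × 121.972, giving μ = (104.2 − 41.998) / 121.972 = 0.5100.

0.510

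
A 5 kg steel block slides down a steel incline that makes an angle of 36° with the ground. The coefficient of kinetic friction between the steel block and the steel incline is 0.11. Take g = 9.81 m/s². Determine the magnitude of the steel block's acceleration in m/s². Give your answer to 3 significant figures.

4.89 m/s²

Resolving the weight along the incline: the component pulling the steel block down the slope is mg sin 36° = 5 × 9.81 × 0.5878 = 28.832 N, and the normal force is N = mg cos 36° = 5 × 9.81 × 0.8090 = 39.681 N.
Kinetic friction acts up the slope with magnitude f = μN = 0.11 × 39.681 = 4.365 N.
Net force along the incline is 28.832 − 4.365 = 24.467 N, so a = 24.467 / 5 = 4.8934 m/s².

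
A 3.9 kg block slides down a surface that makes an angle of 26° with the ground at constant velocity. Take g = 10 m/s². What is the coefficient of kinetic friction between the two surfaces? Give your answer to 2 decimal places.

0.49

At constant velocity the net force along the incline is zero: mg sin 26° = μ mg cos 26°.
So μ = tan 26° = 0.4384 / 0.8988 = 0.4878.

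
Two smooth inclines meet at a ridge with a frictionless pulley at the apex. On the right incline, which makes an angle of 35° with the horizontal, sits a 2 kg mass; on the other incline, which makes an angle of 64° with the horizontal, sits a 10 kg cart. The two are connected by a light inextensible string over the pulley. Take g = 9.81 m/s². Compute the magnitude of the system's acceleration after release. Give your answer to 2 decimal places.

6.41 m/s²

Resolve each weight along its own incline: the 2 kg mass has component 2 × 9.81 × sin 35° = 11.254 N down its slope, and the 10 kg mass has 10 × 9.81 × sin 64° = 88.172 N down its slope.
The 10 kg side's 88.172 N exceeds the other side's 11.254 N, so that mass slides down and the 2 kg mass slides up. Taking that direction as positive, Newton's second law for the whole system gives 88.172 − 11.254 = (2 + 10) a, so a = 76.918 / 12 = 6.4098 m/s².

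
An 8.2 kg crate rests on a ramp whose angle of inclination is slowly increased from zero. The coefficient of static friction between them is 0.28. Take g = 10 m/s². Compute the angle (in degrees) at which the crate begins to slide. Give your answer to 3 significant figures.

At the threshold of sliding, static friction is at its maximum μ_s N and exactly balances the weight component along the incline: mg sin θ = μ_s mg cos θ.
Hence tan θ = μ_s = 0.28, so θ = arctan(0.28) = 15.6422°.

15.6°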